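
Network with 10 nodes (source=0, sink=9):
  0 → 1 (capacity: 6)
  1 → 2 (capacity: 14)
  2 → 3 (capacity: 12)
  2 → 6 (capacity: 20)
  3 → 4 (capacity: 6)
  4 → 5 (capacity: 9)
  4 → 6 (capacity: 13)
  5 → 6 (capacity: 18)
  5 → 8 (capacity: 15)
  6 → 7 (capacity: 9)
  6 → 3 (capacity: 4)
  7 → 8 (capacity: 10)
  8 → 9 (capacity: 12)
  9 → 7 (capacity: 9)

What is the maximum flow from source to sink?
Maximum flow = 6

Max flow: 6

Flow assignment:
  0 → 1: 6/6
  1 → 2: 6/14
  2 → 6: 6/20
  6 → 7: 6/9
  7 → 8: 6/10
  8 → 9: 6/12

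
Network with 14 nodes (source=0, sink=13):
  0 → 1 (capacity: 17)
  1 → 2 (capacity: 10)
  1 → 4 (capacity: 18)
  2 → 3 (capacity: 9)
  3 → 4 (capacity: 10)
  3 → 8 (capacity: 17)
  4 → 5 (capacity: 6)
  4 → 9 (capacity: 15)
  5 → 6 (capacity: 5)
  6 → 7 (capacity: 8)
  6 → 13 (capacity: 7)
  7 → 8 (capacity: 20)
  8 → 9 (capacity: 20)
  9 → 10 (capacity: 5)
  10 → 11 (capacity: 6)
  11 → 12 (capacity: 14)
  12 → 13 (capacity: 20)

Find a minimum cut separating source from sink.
Min cut value = 10, edges: (5,6), (9,10)

Min cut value: 10
Partition: S = [0, 1, 2, 3, 4, 5, 7, 8, 9], T = [6, 10, 11, 12, 13]
Cut edges: (5,6), (9,10)

By max-flow min-cut theorem, max flow = min cut = 10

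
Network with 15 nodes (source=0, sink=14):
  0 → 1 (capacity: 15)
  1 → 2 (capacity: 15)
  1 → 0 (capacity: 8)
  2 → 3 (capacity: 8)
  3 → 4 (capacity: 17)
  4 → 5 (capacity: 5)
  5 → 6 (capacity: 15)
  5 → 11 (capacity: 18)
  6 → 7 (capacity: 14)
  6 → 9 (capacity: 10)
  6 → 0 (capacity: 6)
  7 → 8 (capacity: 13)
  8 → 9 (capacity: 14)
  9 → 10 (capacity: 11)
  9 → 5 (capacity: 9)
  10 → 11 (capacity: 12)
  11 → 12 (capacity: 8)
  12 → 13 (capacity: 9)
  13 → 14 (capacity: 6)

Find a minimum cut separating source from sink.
Min cut value = 5, edges: (4,5)

Min cut value: 5
Partition: S = [0, 1, 2, 3, 4], T = [5, 6, 7, 8, 9, 10, 11, 12, 13, 14]
Cut edges: (4,5)

By max-flow min-cut theorem, max flow = min cut = 5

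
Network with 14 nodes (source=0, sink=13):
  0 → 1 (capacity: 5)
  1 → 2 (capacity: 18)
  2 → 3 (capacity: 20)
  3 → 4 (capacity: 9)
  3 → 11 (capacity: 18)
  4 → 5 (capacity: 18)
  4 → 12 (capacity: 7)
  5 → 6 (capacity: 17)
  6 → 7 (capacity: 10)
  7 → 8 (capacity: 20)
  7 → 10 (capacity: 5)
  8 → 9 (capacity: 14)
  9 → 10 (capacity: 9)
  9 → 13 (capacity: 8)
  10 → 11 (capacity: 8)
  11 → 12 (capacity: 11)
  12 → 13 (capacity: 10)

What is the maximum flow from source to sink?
Maximum flow = 5

Max flow: 5

Flow assignment:
  0 → 1: 5/5
  1 → 2: 5/18
  2 → 3: 5/20
  3 → 4: 5/9
  4 → 12: 5/7
  12 → 13: 5/10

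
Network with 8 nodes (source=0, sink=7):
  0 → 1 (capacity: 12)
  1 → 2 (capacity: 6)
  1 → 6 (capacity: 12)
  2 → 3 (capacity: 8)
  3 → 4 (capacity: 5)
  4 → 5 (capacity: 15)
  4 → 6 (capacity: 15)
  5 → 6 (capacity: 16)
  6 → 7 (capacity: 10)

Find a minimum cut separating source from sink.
Min cut value = 10, edges: (6,7)

Min cut value: 10
Partition: S = [0, 1, 2, 3, 4, 5, 6], T = [7]
Cut edges: (6,7)

By max-flow min-cut theorem, max flow = min cut = 10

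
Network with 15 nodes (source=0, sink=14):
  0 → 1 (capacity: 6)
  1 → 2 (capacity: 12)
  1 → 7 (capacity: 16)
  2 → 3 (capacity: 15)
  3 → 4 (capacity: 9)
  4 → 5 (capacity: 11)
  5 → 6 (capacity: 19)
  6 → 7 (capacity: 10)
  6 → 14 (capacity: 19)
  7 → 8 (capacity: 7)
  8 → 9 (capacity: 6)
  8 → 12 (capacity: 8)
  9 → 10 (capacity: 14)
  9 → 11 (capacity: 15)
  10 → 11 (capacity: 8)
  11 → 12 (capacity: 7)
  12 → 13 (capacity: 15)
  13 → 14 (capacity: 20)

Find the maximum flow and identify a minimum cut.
Max flow = 6, Min cut edges: (0,1)

Maximum flow: 6
Minimum cut: (0,1)
Partition: S = [0], T = [1, 2, 3, 4, 5, 6, 7, 8, 9, 10, 11, 12, 13, 14]

Max-flow min-cut theorem verified: both equal 6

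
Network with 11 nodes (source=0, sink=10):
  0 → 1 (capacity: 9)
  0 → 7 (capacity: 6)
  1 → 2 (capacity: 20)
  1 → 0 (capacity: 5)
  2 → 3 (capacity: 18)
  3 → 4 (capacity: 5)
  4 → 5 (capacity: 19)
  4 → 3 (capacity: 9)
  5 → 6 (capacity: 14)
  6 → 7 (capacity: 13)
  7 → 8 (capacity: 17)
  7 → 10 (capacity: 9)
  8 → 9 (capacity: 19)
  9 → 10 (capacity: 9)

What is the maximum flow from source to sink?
Maximum flow = 11

Max flow: 11

Flow assignment:
  0 → 1: 5/9
  0 → 7: 6/6
  1 → 2: 5/20
  2 → 3: 5/18
  3 → 4: 5/5
  4 → 5: 5/19
  5 → 6: 5/14
  6 → 7: 5/13
  7 → 8: 2/17
  7 → 10: 9/9
  8 → 9: 2/19
  9 → 10: 2/9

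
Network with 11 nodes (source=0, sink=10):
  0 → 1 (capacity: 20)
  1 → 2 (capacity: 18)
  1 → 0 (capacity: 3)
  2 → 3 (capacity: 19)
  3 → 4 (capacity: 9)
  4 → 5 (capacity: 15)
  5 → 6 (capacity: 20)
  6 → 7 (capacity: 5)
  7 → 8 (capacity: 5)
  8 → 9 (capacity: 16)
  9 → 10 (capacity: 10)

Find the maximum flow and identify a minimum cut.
Max flow = 5, Min cut edges: (7,8)

Maximum flow: 5
Minimum cut: (7,8)
Partition: S = [0, 1, 2, 3, 4, 5, 6, 7], T = [8, 9, 10]

Max-flow min-cut theorem verified: both equal 5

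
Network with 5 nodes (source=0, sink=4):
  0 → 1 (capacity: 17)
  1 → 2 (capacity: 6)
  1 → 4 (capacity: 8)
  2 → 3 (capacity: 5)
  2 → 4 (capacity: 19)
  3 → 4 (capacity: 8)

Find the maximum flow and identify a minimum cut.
Max flow = 14, Min cut edges: (1,2), (1,4)

Maximum flow: 14
Minimum cut: (1,2), (1,4)
Partition: S = [0, 1], T = [2, 3, 4]

Max-flow min-cut theorem verified: both equal 14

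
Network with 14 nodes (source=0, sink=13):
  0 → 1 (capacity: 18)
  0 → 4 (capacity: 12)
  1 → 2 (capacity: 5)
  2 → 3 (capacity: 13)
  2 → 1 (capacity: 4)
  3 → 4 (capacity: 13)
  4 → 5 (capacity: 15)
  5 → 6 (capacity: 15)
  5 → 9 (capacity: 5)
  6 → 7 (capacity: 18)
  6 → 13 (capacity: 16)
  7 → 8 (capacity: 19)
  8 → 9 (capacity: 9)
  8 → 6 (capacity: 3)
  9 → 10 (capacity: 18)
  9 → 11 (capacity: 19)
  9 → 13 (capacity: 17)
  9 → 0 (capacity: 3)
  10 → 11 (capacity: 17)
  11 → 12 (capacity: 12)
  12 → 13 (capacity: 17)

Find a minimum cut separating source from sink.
Min cut value = 15, edges: (4,5)

Min cut value: 15
Partition: S = [0, 1, 2, 3, 4], T = [5, 6, 7, 8, 9, 10, 11, 12, 13]
Cut edges: (4,5)

By max-flow min-cut theorem, max flow = min cut = 15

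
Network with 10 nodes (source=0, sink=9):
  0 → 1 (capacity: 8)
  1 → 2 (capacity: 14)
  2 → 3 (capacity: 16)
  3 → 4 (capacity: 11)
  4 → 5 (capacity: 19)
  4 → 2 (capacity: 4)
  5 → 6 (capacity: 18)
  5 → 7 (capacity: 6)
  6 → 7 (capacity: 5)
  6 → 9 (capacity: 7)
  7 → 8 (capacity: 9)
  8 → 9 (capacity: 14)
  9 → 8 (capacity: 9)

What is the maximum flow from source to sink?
Maximum flow = 8

Max flow: 8

Flow assignment:
  0 → 1: 8/8
  1 → 2: 8/14
  2 → 3: 8/16
  3 → 4: 8/11
  4 → 5: 8/19
  5 → 6: 7/18
  5 → 7: 1/6
  6 → 9: 7/7
  7 → 8: 1/9
  8 → 9: 1/14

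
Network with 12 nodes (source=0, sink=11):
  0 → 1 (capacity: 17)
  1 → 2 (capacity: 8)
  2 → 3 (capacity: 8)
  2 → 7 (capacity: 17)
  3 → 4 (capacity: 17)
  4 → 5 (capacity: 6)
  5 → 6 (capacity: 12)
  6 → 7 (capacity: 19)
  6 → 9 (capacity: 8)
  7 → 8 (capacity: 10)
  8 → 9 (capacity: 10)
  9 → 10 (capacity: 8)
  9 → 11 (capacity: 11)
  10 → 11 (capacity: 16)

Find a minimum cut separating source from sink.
Min cut value = 8, edges: (1,2)

Min cut value: 8
Partition: S = [0, 1], T = [2, 3, 4, 5, 6, 7, 8, 9, 10, 11]
Cut edges: (1,2)

By max-flow min-cut theorem, max flow = min cut = 8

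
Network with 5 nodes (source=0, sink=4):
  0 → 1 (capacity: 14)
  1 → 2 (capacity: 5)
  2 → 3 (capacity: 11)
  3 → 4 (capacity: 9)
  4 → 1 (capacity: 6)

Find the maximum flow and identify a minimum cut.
Max flow = 5, Min cut edges: (1,2)

Maximum flow: 5
Minimum cut: (1,2)
Partition: S = [0, 1], T = [2, 3, 4]

Max-flow min-cut theorem verified: both equal 5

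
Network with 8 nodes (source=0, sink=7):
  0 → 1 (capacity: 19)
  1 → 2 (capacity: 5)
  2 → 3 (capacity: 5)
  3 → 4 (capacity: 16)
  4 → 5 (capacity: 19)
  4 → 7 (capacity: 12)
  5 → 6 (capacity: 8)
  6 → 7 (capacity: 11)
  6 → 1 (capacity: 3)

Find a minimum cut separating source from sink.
Min cut value = 5, edges: (2,3)

Min cut value: 5
Partition: S = [0, 1, 2], T = [3, 4, 5, 6, 7]
Cut edges: (2,3)

By max-flow min-cut theorem, max flow = min cut = 5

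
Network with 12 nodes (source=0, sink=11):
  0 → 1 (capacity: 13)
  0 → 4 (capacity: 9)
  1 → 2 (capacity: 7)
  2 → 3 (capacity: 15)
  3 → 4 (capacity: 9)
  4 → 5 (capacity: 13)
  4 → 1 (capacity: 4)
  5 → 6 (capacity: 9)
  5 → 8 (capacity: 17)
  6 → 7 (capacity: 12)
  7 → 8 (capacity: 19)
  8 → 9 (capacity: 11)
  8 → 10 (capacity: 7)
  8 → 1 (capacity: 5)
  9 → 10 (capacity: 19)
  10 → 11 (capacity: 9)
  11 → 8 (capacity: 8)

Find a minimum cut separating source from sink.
Min cut value = 9, edges: (10,11)

Min cut value: 9
Partition: S = [0, 1, 2, 3, 4, 5, 6, 7, 8, 9, 10], T = [11]
Cut edges: (10,11)

By max-flow min-cut theorem, max flow = min cut = 9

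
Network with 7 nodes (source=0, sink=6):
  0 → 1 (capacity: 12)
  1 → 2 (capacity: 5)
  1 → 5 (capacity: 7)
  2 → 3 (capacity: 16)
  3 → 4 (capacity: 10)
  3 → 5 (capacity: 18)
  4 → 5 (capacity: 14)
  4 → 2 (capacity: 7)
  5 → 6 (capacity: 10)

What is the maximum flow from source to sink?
Maximum flow = 10

Max flow: 10

Flow assignment:
  0 → 1: 10/12
  1 → 2: 5/5
  1 → 5: 5/7
  2 → 3: 5/16
  3 → 5: 5/18
  5 → 6: 10/10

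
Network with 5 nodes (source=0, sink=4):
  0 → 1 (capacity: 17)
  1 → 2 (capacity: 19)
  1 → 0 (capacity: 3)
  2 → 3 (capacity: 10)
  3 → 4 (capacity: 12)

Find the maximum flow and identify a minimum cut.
Max flow = 10, Min cut edges: (2,3)

Maximum flow: 10
Minimum cut: (2,3)
Partition: S = [0, 1, 2], T = [3, 4]

Max-flow min-cut theorem verified: both equal 10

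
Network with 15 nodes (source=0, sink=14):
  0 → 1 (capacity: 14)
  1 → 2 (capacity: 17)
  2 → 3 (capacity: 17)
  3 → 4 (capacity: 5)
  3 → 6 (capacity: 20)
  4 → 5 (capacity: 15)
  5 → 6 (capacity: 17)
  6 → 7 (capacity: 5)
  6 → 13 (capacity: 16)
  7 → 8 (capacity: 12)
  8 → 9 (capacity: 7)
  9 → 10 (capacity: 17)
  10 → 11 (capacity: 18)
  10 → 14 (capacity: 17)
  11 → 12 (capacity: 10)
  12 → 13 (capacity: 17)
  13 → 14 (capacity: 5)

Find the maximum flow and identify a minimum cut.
Max flow = 10, Min cut edges: (6,7), (13,14)

Maximum flow: 10
Minimum cut: (6,7), (13,14)
Partition: S = [0, 1, 2, 3, 4, 5, 6, 11, 12, 13], T = [7, 8, 9, 10, 14]

Max-flow min-cut theorem verified: both equal 10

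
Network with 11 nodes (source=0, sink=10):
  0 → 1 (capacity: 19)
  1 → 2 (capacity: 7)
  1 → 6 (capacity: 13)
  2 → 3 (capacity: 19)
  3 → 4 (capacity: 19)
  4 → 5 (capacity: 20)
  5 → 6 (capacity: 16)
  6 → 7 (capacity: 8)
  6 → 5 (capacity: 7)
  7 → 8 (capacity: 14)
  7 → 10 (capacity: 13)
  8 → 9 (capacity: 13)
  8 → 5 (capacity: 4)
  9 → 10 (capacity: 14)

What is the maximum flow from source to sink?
Maximum flow = 8

Max flow: 8

Flow assignment:
  0 → 1: 8/19
  1 → 2: 6/7
  1 → 6: 2/13
  2 → 3: 6/19
  3 → 4: 6/19
  4 → 5: 6/20
  5 → 6: 6/16
  6 → 7: 8/8
  7 → 10: 8/13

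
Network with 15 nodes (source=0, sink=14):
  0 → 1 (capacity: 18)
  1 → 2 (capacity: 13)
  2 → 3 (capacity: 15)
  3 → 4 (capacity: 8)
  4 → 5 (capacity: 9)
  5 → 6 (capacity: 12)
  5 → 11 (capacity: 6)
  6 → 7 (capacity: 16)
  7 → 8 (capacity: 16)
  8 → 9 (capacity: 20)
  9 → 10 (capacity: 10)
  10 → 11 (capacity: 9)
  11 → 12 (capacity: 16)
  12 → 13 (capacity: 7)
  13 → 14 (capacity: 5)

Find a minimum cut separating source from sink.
Min cut value = 5, edges: (13,14)

Min cut value: 5
Partition: S = [0, 1, 2, 3, 4, 5, 6, 7, 8, 9, 10, 11, 12, 13], T = [14]
Cut edges: (13,14)

By max-flow min-cut theorem, max flow = min cut = 5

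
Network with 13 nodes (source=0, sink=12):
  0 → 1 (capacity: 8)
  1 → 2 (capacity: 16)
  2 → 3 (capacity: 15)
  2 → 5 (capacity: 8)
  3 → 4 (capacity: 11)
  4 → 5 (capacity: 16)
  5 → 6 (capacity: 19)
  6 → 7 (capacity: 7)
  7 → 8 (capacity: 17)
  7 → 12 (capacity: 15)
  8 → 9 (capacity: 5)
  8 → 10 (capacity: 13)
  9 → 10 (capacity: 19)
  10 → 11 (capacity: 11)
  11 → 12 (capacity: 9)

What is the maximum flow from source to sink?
Maximum flow = 7

Max flow: 7

Flow assignment:
  0 → 1: 7/8
  1 → 2: 7/16
  2 → 5: 7/8
  5 → 6: 7/19
  6 → 7: 7/7
  7 → 12: 7/15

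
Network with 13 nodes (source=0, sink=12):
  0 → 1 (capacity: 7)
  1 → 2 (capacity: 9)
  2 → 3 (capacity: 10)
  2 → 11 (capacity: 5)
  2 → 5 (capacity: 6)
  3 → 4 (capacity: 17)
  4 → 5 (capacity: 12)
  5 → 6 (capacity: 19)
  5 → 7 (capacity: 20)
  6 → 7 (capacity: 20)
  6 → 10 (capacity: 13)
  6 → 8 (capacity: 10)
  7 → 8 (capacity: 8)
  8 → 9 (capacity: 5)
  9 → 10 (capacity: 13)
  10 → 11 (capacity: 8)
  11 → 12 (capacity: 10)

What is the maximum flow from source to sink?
Maximum flow = 7

Max flow: 7

Flow assignment:
  0 → 1: 7/7
  1 → 2: 7/9
  2 → 11: 5/5
  2 → 5: 2/6
  5 → 6: 2/19
  6 → 10: 2/13
  10 → 11: 2/8
  11 → 12: 7/10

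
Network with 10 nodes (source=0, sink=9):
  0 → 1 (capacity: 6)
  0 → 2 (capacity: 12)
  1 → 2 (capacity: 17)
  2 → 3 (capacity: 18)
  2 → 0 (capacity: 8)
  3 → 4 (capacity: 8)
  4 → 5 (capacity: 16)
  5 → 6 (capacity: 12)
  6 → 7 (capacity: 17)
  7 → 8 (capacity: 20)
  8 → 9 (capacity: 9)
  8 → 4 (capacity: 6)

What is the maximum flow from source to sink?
Maximum flow = 8

Max flow: 8

Flow assignment:
  0 → 1: 6/6
  0 → 2: 2/12
  1 → 2: 6/17
  2 → 3: 8/18
  3 → 4: 8/8
  4 → 5: 8/16
  5 → 6: 8/12
  6 → 7: 8/17
  7 → 8: 8/20
  8 → 9: 8/9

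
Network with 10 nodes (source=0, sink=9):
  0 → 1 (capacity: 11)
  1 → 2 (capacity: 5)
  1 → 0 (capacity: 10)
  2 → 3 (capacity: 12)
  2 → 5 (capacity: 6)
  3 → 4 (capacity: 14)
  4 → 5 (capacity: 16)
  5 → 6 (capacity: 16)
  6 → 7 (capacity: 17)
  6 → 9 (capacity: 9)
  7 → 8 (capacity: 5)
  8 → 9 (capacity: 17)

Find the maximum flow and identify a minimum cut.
Max flow = 5, Min cut edges: (1,2)

Maximum flow: 5
Minimum cut: (1,2)
Partition: S = [0, 1], T = [2, 3, 4, 5, 6, 7, 8, 9]

Max-flow min-cut theorem verified: both equal 5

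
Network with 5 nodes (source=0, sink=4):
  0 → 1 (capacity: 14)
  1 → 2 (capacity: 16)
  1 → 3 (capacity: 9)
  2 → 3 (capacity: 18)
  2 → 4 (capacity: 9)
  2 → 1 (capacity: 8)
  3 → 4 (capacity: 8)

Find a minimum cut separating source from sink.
Min cut value = 14, edges: (0,1)

Min cut value: 14
Partition: S = [0], T = [1, 2, 3, 4]
Cut edges: (0,1)

By max-flow min-cut theorem, max flow = min cut = 14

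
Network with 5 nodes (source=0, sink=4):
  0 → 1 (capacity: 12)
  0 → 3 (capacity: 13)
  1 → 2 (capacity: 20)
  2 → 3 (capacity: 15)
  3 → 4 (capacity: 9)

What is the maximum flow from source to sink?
Maximum flow = 9

Max flow: 9

Flow assignment:
  0 → 1: 9/12
  1 → 2: 9/20
  2 → 3: 9/15
  3 → 4: 9/9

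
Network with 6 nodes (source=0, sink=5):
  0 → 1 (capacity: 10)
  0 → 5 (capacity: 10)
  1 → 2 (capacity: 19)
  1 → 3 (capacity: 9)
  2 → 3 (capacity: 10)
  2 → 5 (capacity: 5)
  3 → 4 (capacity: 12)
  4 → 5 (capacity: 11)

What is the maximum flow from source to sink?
Maximum flow = 20

Max flow: 20

Flow assignment:
  0 → 1: 10/10
  0 → 5: 10/10
  1 → 2: 5/19
  1 → 3: 5/9
  2 → 5: 5/5
  3 → 4: 5/12
  4 → 5: 5/11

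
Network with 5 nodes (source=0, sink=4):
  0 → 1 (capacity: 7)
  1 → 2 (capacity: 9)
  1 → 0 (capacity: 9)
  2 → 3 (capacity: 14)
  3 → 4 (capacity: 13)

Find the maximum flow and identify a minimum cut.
Max flow = 7, Min cut edges: (0,1)

Maximum flow: 7
Minimum cut: (0,1)
Partition: S = [0], T = [1, 2, 3, 4]

Max-flow min-cut theorem verified: both equal 7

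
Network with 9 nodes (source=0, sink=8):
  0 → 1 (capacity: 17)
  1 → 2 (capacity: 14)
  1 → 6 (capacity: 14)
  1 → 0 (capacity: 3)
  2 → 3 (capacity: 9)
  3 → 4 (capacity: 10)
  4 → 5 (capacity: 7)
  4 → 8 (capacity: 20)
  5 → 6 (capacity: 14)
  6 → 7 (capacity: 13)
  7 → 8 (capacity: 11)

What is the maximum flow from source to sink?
Maximum flow = 17

Max flow: 17

Flow assignment:
  0 → 1: 17/17
  1 → 2: 6/14
  1 → 6: 11/14
  2 → 3: 6/9
  3 → 4: 6/10
  4 → 8: 6/20
  6 → 7: 11/13
  7 → 8: 11/11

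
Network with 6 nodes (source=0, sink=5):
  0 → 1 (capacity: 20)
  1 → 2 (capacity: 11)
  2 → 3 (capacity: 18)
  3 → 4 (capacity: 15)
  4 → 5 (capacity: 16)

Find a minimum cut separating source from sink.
Min cut value = 11, edges: (1,2)

Min cut value: 11
Partition: S = [0, 1], T = [2, 3, 4, 5]
Cut edges: (1,2)

By max-flow min-cut theorem, max flow = min cut = 11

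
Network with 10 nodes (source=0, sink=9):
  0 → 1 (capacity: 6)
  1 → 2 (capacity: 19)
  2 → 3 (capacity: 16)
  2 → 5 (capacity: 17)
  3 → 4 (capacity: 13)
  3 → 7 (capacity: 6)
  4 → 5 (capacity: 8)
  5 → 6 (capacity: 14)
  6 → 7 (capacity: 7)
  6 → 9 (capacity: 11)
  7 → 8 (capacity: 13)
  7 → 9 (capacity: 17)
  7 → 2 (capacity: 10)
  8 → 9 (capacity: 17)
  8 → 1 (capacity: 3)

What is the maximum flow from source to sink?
Maximum flow = 6

Max flow: 6

Flow assignment:
  0 → 1: 6/6
  1 → 2: 6/19
  2 → 3: 6/16
  3 → 7: 6/6
  7 → 9: 6/17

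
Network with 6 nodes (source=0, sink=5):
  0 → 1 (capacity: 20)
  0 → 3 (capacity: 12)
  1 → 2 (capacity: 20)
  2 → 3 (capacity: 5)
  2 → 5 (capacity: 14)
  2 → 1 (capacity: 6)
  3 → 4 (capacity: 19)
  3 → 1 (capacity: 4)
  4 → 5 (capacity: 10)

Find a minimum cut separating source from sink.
Min cut value = 24, edges: (2,5), (4,5)

Min cut value: 24
Partition: S = [0, 1, 2, 3, 4], T = [5]
Cut edges: (2,5), (4,5)

By max-flow min-cut theorem, max flow = min cut = 24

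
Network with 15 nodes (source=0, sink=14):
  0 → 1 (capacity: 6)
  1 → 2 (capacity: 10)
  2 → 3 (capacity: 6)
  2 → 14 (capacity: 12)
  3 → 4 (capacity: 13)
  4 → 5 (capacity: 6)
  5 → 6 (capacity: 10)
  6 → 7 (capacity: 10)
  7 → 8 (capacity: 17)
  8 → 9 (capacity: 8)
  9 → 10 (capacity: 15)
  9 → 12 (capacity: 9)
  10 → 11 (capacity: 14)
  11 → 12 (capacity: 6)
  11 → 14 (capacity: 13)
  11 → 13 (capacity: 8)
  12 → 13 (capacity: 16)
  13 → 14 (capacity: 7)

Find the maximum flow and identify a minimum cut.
Max flow = 6, Min cut edges: (0,1)

Maximum flow: 6
Minimum cut: (0,1)
Partition: S = [0], T = [1, 2, 3, 4, 5, 6, 7, 8, 9, 10, 11, 12, 13, 14]

Max-flow min-cut theorem verified: both equal 6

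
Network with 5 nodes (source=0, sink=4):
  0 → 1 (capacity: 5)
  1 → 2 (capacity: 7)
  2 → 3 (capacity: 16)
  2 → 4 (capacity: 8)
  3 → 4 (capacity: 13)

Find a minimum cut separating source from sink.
Min cut value = 5, edges: (0,1)

Min cut value: 5
Partition: S = [0], T = [1, 2, 3, 4]
Cut edges: (0,1)

By max-flow min-cut theorem, max flow = min cut = 5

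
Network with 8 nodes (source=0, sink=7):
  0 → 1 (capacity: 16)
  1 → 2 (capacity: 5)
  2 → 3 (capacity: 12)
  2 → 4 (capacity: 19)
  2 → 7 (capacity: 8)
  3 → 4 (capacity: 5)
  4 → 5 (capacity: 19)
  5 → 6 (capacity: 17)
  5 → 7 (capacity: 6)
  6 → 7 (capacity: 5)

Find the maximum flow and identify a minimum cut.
Max flow = 5, Min cut edges: (1,2)

Maximum flow: 5
Minimum cut: (1,2)
Partition: S = [0, 1], T = [2, 3, 4, 5, 6, 7]

Max-flow min-cut theorem verified: both equal 5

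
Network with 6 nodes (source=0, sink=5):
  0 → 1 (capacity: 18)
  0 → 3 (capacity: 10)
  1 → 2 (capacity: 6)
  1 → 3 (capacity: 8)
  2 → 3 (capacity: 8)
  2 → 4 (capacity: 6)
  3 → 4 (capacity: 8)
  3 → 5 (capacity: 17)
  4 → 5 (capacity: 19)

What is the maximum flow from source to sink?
Maximum flow = 24

Max flow: 24

Flow assignment:
  0 → 1: 14/18
  0 → 3: 10/10
  1 → 2: 6/6
  1 → 3: 8/8
  2 → 3: 6/8
  3 → 4: 7/8
  3 → 5: 17/17
  4 → 5: 7/19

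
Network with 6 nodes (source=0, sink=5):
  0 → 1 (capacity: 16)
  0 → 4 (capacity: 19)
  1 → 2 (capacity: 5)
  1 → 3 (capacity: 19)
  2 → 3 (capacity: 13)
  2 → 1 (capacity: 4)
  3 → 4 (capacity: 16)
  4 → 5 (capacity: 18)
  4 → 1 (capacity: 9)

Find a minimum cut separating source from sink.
Min cut value = 18, edges: (4,5)

Min cut value: 18
Partition: S = [0, 1, 2, 3, 4], T = [5]
Cut edges: (4,5)

By max-flow min-cut theorem, max flow = min cut = 18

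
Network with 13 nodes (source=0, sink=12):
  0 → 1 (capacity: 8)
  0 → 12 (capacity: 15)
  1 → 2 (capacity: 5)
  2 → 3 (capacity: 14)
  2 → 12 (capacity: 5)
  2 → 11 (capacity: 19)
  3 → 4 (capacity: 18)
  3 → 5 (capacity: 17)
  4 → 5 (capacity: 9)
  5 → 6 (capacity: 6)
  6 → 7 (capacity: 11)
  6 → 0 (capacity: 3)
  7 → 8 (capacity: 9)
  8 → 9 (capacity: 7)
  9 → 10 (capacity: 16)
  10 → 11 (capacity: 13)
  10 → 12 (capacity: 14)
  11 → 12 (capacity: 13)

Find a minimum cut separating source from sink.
Min cut value = 20, edges: (0,12), (1,2)

Min cut value: 20
Partition: S = [0, 1], T = [2, 3, 4, 5, 6, 7, 8, 9, 10, 11, 12]
Cut edges: (0,12), (1,2)

By max-flow min-cut theorem, max flow = min cut = 20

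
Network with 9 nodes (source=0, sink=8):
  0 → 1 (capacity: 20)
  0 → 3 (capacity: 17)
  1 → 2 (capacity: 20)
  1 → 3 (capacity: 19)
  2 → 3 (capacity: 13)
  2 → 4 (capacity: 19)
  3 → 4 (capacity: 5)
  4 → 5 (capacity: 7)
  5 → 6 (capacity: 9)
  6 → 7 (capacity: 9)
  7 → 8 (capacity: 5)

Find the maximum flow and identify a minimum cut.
Max flow = 5, Min cut edges: (7,8)

Maximum flow: 5
Minimum cut: (7,8)
Partition: S = [0, 1, 2, 3, 4, 5, 6, 7], T = [8]

Max-flow min-cut theorem verified: both equal 5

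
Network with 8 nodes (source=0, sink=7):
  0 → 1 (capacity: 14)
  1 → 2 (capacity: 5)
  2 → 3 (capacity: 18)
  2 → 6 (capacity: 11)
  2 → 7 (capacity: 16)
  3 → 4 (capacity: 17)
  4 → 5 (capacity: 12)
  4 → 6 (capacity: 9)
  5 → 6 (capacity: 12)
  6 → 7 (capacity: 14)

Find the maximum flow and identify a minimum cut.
Max flow = 5, Min cut edges: (1,2)

Maximum flow: 5
Minimum cut: (1,2)
Partition: S = [0, 1], T = [2, 3, 4, 5, 6, 7]

Max-flow min-cut theorem verified: both equal 5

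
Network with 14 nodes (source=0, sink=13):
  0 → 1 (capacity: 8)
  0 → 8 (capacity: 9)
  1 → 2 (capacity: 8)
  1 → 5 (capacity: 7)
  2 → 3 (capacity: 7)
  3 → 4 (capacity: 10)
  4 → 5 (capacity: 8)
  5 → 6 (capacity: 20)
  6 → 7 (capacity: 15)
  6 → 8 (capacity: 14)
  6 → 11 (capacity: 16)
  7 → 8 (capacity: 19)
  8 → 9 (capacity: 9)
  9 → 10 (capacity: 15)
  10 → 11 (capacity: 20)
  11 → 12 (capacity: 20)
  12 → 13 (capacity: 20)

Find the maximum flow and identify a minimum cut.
Max flow = 17, Min cut edges: (0,1), (8,9)

Maximum flow: 17
Minimum cut: (0,1), (8,9)
Partition: S = [0, 7, 8], T = [1, 2, 3, 4, 5, 6, 9, 10, 11, 12, 13]

Max-flow min-cut theorem verified: both equal 17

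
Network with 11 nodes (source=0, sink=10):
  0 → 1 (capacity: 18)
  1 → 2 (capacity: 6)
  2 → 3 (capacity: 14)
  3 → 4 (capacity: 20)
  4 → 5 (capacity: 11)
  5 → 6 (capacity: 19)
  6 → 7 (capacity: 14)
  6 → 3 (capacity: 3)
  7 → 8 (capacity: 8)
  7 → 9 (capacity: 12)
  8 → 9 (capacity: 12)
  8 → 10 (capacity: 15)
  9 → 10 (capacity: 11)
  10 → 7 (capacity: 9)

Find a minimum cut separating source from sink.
Min cut value = 6, edges: (1,2)

Min cut value: 6
Partition: S = [0, 1], T = [2, 3, 4, 5, 6, 7, 8, 9, 10]
Cut edges: (1,2)

By max-flow min-cut theorem, max flow = min cut = 6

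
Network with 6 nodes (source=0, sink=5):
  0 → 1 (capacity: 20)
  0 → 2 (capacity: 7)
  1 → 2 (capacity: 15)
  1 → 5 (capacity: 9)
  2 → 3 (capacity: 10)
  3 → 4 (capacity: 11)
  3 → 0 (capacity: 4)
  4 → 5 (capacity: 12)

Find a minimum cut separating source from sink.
Min cut value = 19, edges: (1,5), (2,3)

Min cut value: 19
Partition: S = [0, 1, 2], T = [3, 4, 5]
Cut edges: (1,5), (2,3)

By max-flow min-cut theorem, max flow = min cut = 19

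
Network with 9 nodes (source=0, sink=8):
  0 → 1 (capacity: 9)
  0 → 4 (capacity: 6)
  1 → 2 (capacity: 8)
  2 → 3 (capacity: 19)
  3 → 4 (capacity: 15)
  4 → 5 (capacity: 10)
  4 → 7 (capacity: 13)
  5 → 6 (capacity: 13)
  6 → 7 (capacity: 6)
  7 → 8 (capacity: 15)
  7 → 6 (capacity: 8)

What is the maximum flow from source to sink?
Maximum flow = 14

Max flow: 14

Flow assignment:
  0 → 1: 8/9
  0 → 4: 6/6
  1 → 2: 8/8
  2 → 3: 8/19
  3 → 4: 8/15
  4 → 5: 1/10
  4 → 7: 13/13
  5 → 6: 1/13
  6 → 7: 1/6
  7 → 8: 14/15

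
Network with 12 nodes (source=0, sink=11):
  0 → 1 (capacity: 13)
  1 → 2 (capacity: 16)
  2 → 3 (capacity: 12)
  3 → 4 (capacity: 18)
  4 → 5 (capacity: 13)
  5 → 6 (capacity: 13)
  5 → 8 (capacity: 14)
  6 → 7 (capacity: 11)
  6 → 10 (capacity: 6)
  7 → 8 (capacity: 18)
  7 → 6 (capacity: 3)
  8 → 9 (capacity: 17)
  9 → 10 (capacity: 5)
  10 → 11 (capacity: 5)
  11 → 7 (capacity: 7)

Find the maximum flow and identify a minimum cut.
Max flow = 5, Min cut edges: (10,11)

Maximum flow: 5
Minimum cut: (10,11)
Partition: S = [0, 1, 2, 3, 4, 5, 6, 7, 8, 9, 10], T = [11]

Max-flow min-cut theorem verified: both equal 5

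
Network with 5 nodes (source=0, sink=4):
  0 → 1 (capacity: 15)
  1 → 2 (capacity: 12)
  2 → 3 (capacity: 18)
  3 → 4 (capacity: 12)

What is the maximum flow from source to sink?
Maximum flow = 12

Max flow: 12

Flow assignment:
  0 → 1: 12/15
  1 → 2: 12/12
  2 → 3: 12/18
  3 → 4: 12/12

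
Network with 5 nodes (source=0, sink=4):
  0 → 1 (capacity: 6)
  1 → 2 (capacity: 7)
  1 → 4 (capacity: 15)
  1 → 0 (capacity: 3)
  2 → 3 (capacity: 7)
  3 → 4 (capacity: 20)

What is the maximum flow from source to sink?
Maximum flow = 6

Max flow: 6

Flow assignment:
  0 → 1: 6/6
  1 → 4: 6/15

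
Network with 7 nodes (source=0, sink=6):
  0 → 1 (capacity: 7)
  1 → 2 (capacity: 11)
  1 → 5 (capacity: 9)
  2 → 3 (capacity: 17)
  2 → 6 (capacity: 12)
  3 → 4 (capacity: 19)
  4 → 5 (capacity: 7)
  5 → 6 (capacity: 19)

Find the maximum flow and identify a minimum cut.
Max flow = 7, Min cut edges: (0,1)

Maximum flow: 7
Minimum cut: (0,1)
Partition: S = [0], T = [1, 2, 3, 4, 5, 6]

Max-flow min-cut theorem verified: both equal 7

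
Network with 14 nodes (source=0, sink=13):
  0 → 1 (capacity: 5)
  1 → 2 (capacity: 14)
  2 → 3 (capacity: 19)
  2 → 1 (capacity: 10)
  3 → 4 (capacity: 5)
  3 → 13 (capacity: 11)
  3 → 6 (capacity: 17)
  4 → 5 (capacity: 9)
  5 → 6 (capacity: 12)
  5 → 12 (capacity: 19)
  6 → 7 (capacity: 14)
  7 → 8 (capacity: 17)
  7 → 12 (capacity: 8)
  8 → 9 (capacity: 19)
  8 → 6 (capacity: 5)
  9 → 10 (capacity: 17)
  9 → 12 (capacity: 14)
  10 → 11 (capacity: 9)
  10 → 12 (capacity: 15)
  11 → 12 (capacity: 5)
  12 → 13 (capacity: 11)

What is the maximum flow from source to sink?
Maximum flow = 5

Max flow: 5

Flow assignment:
  0 → 1: 5/5
  1 → 2: 5/14
  2 → 3: 5/19
  3 → 13: 5/11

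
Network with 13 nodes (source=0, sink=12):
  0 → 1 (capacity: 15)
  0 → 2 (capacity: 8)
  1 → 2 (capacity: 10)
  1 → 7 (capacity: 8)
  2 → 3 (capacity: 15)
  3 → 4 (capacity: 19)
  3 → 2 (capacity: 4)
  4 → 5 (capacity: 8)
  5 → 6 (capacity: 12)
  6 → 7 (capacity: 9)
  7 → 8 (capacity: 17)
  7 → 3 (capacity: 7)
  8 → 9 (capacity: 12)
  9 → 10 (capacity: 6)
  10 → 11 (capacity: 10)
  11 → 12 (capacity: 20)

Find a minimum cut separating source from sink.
Min cut value = 6, edges: (9,10)

Min cut value: 6
Partition: S = [0, 1, 2, 3, 4, 5, 6, 7, 8, 9], T = [10, 11, 12]
Cut edges: (9,10)

By max-flow min-cut theorem, max flow = min cut = 6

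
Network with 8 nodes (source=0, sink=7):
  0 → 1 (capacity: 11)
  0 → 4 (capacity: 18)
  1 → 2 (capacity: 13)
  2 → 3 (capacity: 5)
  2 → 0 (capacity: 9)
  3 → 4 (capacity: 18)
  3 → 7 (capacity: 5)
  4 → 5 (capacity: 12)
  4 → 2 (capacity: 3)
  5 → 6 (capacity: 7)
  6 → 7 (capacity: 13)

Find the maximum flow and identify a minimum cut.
Max flow = 12, Min cut edges: (3,7), (5,6)

Maximum flow: 12
Minimum cut: (3,7), (5,6)
Partition: S = [0, 1, 2, 3, 4, 5], T = [6, 7]

Max-flow min-cut theorem verified: both equal 12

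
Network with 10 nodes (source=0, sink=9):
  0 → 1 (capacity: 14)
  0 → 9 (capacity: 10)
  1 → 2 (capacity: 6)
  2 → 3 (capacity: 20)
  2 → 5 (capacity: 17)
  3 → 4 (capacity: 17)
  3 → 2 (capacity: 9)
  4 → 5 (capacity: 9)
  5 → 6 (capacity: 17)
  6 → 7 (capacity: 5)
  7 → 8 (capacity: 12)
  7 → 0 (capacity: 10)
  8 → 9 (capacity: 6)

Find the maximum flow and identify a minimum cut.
Max flow = 15, Min cut edges: (0,9), (6,7)

Maximum flow: 15
Minimum cut: (0,9), (6,7)
Partition: S = [0, 1, 2, 3, 4, 5, 6], T = [7, 8, 9]

Max-flow min-cut theorem verified: both equal 15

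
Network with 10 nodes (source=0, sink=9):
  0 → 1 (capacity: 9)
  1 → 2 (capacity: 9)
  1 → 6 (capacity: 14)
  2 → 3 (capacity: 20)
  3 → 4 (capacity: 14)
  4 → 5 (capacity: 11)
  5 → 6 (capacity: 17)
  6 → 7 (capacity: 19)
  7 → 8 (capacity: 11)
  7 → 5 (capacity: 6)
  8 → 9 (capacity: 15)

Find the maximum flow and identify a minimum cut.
Max flow = 9, Min cut edges: (0,1)

Maximum flow: 9
Minimum cut: (0,1)
Partition: S = [0], T = [1, 2, 3, 4, 5, 6, 7, 8, 9]

Max-flow min-cut theorem verified: both equal 9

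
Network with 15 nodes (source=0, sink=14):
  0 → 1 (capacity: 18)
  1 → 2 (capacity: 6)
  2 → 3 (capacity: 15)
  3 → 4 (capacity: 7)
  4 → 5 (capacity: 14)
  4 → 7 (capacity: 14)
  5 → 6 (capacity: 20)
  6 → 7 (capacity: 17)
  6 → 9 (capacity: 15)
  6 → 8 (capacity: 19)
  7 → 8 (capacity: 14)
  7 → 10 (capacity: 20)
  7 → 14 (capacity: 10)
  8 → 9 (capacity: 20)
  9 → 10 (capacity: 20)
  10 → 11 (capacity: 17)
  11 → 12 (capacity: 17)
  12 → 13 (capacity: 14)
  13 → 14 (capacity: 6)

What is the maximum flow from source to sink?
Maximum flow = 6

Max flow: 6

Flow assignment:
  0 → 1: 6/18
  1 → 2: 6/6
  2 → 3: 6/15
  3 → 4: 6/7
  4 → 7: 6/14
  7 → 14: 6/10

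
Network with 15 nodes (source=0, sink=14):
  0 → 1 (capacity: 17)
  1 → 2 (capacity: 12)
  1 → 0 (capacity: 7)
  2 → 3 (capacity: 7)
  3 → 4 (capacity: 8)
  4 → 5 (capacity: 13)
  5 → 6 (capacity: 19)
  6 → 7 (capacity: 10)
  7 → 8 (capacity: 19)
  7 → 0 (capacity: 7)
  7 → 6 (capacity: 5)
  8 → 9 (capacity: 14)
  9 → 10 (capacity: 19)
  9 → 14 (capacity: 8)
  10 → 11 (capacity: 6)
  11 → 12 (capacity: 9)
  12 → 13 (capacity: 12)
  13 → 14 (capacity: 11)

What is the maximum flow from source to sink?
Maximum flow = 7

Max flow: 7

Flow assignment:
  0 → 1: 7/17
  1 → 2: 7/12
  2 → 3: 7/7
  3 → 4: 7/8
  4 → 5: 7/13
  5 → 6: 7/19
  6 → 7: 7/10
  7 → 8: 7/19
  8 → 9: 7/14
  9 → 14: 7/8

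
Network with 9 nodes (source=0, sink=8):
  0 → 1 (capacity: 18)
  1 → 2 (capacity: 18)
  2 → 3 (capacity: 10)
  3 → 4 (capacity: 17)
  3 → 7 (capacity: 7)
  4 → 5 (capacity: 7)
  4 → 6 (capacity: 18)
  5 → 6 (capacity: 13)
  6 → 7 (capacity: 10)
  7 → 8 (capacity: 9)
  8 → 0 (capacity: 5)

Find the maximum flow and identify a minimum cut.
Max flow = 9, Min cut edges: (7,8)

Maximum flow: 9
Minimum cut: (7,8)
Partition: S = [0, 1, 2, 3, 4, 5, 6, 7], T = [8]

Max-flow min-cut theorem verified: both equal 9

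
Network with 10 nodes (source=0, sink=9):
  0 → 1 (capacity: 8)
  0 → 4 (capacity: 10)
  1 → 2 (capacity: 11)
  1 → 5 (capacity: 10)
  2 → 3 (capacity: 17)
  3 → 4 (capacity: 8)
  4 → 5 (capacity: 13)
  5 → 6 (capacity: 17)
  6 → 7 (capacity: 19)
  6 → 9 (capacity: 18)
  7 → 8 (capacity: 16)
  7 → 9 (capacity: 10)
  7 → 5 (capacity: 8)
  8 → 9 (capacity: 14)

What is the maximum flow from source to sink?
Maximum flow = 17

Max flow: 17

Flow assignment:
  0 → 1: 7/8
  0 → 4: 10/10
  1 → 5: 7/10
  4 → 5: 10/13
  5 → 6: 17/17
  6 → 9: 17/18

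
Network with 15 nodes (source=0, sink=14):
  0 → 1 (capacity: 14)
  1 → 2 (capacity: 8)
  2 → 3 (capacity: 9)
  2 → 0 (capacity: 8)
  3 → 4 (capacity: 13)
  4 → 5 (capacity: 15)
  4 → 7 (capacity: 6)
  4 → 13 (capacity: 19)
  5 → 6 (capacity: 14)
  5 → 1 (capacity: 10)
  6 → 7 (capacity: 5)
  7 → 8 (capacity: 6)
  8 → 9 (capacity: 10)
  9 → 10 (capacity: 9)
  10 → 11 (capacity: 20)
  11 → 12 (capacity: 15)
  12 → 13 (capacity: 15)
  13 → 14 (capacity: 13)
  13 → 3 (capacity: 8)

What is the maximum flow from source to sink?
Maximum flow = 8

Max flow: 8

Flow assignment:
  0 → 1: 8/14
  1 → 2: 8/8
  2 → 3: 8/9
  3 → 4: 8/13
  4 → 13: 8/19
  13 → 14: 8/13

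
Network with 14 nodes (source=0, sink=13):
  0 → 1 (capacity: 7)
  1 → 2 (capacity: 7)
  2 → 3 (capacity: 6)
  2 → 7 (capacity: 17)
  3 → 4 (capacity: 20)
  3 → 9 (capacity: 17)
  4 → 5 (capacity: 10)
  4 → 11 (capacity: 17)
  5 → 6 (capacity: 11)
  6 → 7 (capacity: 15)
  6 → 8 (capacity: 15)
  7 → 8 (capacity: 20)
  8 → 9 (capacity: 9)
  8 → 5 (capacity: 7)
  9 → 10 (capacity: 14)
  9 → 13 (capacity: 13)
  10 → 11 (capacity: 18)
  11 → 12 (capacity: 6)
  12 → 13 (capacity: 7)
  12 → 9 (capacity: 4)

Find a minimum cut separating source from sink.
Min cut value = 7, edges: (1,2)

Min cut value: 7
Partition: S = [0, 1], T = [2, 3, 4, 5, 6, 7, 8, 9, 10, 11, 12, 13]
Cut edges: (1,2)

By max-flow min-cut theorem, max flow = min cut = 7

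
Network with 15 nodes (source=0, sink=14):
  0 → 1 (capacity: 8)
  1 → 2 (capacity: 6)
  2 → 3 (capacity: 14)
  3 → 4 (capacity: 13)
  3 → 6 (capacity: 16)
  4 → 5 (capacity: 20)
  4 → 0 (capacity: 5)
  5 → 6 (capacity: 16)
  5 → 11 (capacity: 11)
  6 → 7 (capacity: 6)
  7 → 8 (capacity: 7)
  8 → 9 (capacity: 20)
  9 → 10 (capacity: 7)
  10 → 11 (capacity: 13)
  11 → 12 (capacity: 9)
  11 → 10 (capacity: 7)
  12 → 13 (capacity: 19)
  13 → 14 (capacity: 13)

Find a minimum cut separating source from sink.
Min cut value = 6, edges: (1,2)

Min cut value: 6
Partition: S = [0, 1], T = [2, 3, 4, 5, 6, 7, 8, 9, 10, 11, 12, 13, 14]
Cut edges: (1,2)

By max-flow min-cut theorem, max flow = min cut = 6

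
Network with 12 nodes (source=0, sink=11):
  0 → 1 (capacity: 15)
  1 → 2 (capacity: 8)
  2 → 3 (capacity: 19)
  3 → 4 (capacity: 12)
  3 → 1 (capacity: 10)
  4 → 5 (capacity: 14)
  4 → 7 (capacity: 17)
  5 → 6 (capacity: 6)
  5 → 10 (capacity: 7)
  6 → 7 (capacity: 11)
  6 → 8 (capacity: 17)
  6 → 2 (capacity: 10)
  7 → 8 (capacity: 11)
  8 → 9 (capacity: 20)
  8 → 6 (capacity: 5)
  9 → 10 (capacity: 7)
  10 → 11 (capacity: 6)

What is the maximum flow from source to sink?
Maximum flow = 6

Max flow: 6

Flow assignment:
  0 → 1: 6/15
  1 → 2: 6/8
  2 → 3: 8/19
  3 → 4: 8/12
  4 → 5: 8/14
  5 → 6: 2/6
  5 → 10: 6/7
  6 → 2: 2/10
  10 → 11: 6/6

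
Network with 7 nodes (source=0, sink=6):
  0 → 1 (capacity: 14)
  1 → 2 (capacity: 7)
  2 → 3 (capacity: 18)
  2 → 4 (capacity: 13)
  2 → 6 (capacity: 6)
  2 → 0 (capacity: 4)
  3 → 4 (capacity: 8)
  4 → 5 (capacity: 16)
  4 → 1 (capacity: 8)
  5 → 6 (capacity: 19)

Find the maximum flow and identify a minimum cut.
Max flow = 7, Min cut edges: (1,2)

Maximum flow: 7
Minimum cut: (1,2)
Partition: S = [0, 1], T = [2, 3, 4, 5, 6]

Max-flow min-cut theorem verified: both equal 7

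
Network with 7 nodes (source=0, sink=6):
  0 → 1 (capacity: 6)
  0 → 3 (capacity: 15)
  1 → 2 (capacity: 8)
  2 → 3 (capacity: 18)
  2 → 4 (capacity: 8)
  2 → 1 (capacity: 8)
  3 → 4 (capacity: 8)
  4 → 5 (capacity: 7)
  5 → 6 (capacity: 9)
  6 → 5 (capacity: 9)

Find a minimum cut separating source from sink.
Min cut value = 7, edges: (4,5)

Min cut value: 7
Partition: S = [0, 1, 2, 3, 4], T = [5, 6]
Cut edges: (4,5)

By max-flow min-cut theorem, max flow = min cut = 7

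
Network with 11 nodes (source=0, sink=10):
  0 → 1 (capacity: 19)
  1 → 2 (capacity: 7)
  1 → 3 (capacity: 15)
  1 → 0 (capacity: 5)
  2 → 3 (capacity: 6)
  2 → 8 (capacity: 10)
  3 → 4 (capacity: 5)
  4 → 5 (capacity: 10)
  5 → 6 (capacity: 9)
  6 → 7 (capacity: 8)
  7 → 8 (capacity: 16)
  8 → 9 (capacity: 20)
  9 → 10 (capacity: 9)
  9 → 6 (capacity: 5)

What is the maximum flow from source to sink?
Maximum flow = 9

Max flow: 9

Flow assignment:
  0 → 1: 9/19
  1 → 2: 4/7
  1 → 3: 5/15
  2 → 8: 4/10
  3 → 4: 5/5
  4 → 5: 5/10
  5 → 6: 5/9
  6 → 7: 5/8
  7 → 8: 5/16
  8 → 9: 9/20
  9 → 10: 9/9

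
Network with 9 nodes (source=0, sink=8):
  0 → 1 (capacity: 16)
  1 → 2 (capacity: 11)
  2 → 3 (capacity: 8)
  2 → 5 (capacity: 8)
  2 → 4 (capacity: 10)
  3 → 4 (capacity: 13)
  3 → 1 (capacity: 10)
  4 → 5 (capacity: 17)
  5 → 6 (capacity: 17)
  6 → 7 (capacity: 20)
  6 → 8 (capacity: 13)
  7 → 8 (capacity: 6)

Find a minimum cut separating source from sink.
Min cut value = 11, edges: (1,2)

Min cut value: 11
Partition: S = [0, 1], T = [2, 3, 4, 5, 6, 7, 8]
Cut edges: (1,2)

By max-flow min-cut theorem, max flow = min cut = 11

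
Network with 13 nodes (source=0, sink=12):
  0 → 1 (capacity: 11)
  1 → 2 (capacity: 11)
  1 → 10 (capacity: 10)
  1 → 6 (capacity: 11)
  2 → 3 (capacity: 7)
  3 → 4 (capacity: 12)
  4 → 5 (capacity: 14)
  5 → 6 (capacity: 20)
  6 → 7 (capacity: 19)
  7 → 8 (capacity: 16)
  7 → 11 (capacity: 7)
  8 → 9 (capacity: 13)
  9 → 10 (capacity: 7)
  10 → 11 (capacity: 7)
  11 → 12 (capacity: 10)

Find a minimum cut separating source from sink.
Min cut value = 10, edges: (11,12)

Min cut value: 10
Partition: S = [0, 1, 2, 3, 4, 5, 6, 7, 8, 9, 10, 11], T = [12]
Cut edges: (11,12)

By max-flow min-cut theorem, max flow = min cut = 10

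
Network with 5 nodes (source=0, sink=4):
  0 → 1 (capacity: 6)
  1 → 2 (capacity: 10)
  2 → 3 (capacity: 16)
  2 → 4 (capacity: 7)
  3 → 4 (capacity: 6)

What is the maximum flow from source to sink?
Maximum flow = 6

Max flow: 6

Flow assignment:
  0 → 1: 6/6
  1 → 2: 6/10
  2 → 4: 6/7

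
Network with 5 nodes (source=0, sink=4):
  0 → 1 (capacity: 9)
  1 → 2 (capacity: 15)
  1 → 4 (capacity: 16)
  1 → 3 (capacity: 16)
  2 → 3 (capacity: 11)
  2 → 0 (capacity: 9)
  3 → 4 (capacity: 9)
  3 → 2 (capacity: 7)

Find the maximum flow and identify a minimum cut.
Max flow = 9, Min cut edges: (0,1)

Maximum flow: 9
Minimum cut: (0,1)
Partition: S = [0], T = [1, 2, 3, 4]

Max-flow min-cut theorem verified: both equal 9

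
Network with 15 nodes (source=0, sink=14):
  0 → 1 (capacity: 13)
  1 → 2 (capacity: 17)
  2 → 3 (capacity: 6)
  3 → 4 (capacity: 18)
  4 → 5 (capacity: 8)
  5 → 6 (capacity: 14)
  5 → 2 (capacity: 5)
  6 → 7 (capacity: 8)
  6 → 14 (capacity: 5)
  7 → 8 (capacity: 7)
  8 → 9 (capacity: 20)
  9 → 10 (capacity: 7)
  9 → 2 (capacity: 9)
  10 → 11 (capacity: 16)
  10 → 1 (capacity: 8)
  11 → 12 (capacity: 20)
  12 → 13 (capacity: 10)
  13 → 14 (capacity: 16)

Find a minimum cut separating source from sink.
Min cut value = 6, edges: (2,3)

Min cut value: 6
Partition: S = [0, 1, 2], T = [3, 4, 5, 6, 7, 8, 9, 10, 11, 12, 13, 14]
Cut edges: (2,3)

By max-flow min-cut theorem, max flow = min cut = 6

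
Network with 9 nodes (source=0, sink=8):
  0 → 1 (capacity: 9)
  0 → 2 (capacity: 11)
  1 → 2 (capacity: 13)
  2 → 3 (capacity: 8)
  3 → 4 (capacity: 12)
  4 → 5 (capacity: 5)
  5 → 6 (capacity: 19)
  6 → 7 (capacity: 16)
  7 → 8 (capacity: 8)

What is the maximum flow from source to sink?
Maximum flow = 5

Max flow: 5

Flow assignment:
  0 → 1: 5/9
  1 → 2: 5/13
  2 → 3: 5/8
  3 → 4: 5/12
  4 → 5: 5/5
  5 → 6: 5/19
  6 → 7: 5/16
  7 → 8: 5/8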